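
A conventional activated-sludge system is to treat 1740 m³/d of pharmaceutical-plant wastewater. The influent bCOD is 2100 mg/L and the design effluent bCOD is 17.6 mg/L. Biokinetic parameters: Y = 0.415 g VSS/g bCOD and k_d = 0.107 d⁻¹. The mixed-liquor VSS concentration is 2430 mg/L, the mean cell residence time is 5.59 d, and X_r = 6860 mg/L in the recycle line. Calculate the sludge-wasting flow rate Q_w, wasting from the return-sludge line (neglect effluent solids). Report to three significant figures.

Q_w ≈ 137 m³/d

Steady-state biomass mass balance: V·X·(1 + k_d·θ_c) = Y·Q·(S₀ − S)·θ_c, so V = 0.415 × 1740 × (2100 − 17.6) × 5.59 / [2430 × (1 + 0.107 × 5.59)] = 8.41×10^6 / 3883 = 2164 m³.
Wasting from the return line (neglecting effluent solids): Q_w = V·X / (θ_c·X_r) = 2164 × 2430 / (5.59 × 6860) = 137.2 m³/d.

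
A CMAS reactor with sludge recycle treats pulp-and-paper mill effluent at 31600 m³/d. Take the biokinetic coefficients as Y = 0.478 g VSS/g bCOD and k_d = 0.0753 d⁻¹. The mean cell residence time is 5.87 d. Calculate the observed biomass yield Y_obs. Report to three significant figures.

Y_obs ≈ 0.331 g VSS/g bCOD

Correct the yield for decay: Y_obs = Y/(1 + k_d θ_c) = 0.478 / (1 + 0.0753 × 5.87) = 0.478 / 1.442 = 0.3315.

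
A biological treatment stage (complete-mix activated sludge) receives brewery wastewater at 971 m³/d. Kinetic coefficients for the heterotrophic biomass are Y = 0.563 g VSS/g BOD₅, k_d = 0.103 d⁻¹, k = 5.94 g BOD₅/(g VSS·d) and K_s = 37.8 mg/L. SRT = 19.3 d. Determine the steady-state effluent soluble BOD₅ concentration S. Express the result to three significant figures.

For a completely mixed reactor with recycle the Lawrence–McCarty relation gives S = K_s·(1 + k_d·θ_c) / [θ_c·(Y·k − k_d) − 1] = 37.8 × (1 + 0.103 × 19.3) / [19.3 × (0.563 × 5.94 − 0.103) − 1] = 112.9 / 61.56 = 1.835 mg/L.

S ≈ 1.83 mg/L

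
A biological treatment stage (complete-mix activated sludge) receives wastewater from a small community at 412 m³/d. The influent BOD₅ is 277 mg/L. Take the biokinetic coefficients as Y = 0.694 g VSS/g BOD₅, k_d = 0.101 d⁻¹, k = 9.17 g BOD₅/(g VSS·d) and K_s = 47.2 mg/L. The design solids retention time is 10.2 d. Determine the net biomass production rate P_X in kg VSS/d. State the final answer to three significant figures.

From the Monod/SRT balance for a CMAS, S = K_s·(1+k_d θ_c)/[θ_c·(Y k − k_d) − 1] = 47.2 × (1 + 0.101 × 10.2) / [10.2 × (0.694 × 9.17 − 0.101) − 1] = 95.83 / 62.88 = 1.524 mg/L.
Y_obs = Y / (1 + k_d θ_c) = 0.694 / (1 + 0.101 × 10.2) = 0.694 / 2.030 = 0.3418.
Substrate removed = Q·(S₀ − S) = 412 m³/d × (277 − 1.52) g/m³ = 1.13×10^5 g/d = 113.5 kg/d.
Net biomass production P_X = Y_obs × Q·(S₀ − S) = 0.3418 × 113.5 = 38.80 kg VSS/d.

P_X ≈ 38.8 kg VSS/d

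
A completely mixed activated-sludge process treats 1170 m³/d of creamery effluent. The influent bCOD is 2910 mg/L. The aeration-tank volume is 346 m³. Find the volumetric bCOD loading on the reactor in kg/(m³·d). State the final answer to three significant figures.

Volumetric loading L_v = Q·S₀ / V = 1170 × 2910 g/m³ / 346.0 m³ = 9840 g/(m³·d) = 9.840 kg bCOD/(m³·d).

L_v ≈ 9.84 kg bCOD/(m³·d)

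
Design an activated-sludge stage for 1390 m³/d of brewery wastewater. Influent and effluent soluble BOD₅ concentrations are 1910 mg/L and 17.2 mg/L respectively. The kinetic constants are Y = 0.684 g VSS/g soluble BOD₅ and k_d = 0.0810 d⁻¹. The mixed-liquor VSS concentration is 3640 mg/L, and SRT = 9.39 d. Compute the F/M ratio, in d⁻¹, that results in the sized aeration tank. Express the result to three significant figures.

Rearranging the biomass balance for a CMAS with decay, V = Y·Q·ΔS·θ_c / [X·(1+k_d θ_c)] = 0.684 × 1390 × (1910 − 17.2) × 9.39 / [3640 × (1 + 0.0810 × 9.39)] = 1.69×10^7 / 6409 = 2637 m³.
Food-to-microorganism ratio F/M = Q S₀ / (V X) = 1390 × 1910 / (2637 × 3640) = 0.2766 d⁻¹.

F/M ≈ 0.277 d⁻¹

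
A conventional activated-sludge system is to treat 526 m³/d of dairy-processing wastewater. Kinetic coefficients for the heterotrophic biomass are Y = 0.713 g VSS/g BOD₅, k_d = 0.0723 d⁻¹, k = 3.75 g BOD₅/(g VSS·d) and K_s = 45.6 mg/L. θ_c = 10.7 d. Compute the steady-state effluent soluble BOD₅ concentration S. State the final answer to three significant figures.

From the Monod/SRT balance for a CMAS, S = K_s·(1+k_d θ_c)/[θ_c·(Y k − k_d) − 1] = 45.6 × (1 + 0.0723 × 10.7) / [10.7 × (0.713 × 3.75 − 0.0723) − 1] = 80.88 / 26.84 = 3.014 mg/L.

S ≈ 3.01 mg/L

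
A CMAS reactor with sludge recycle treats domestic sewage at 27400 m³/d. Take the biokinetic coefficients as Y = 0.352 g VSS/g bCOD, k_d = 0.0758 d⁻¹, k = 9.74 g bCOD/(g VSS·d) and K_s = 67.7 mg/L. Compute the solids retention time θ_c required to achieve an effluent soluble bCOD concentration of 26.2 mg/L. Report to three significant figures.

θ_c ≈ 1.14 d

At the target effluent, Y k S/(K_s+S) = 0.352×9.74×26.2/93.90 = 0.9566 d⁻¹.
1/θ_c = 0.9566 − 0.0758 = 0.8808 d⁻¹, so θ_c = 1.135 d.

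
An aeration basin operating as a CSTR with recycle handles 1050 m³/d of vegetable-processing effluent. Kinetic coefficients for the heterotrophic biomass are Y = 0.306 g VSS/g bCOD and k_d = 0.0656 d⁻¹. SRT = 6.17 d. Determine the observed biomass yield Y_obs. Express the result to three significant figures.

Observed yield with endogenous decay: Y_obs = Y / (1 + k_d·θ_c) = 0.306 / (1 + 0.0656 × 6.17) = 0.306 / 1.405 = 0.2178 g VSS/g bCOD.

Y_obs ≈ 0.218 g VSS/g bCOD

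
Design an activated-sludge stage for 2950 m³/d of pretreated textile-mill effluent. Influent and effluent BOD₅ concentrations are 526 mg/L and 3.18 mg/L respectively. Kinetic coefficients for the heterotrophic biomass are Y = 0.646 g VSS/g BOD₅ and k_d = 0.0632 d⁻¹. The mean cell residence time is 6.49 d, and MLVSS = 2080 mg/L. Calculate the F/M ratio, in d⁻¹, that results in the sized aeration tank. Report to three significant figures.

Steady-state biomass mass balance: V·X·(1 + k_d·θ_c) = Y·Q·(S₀ − S)·θ_c, so V = 0.646 × 2950 × (526 − 3.18) × 6.49 / [2080 × (1 + 0.0632 × 6.49)] = 6.47×10^6 / 2933 = 2205 m³.
F/M = Q·S₀ / (V·X) = 2950 × 526 / (2205 × 2080) = 0.3384 g BOD₅·(g VSS·d)⁻¹.

F/M ≈ 0.338 d⁻¹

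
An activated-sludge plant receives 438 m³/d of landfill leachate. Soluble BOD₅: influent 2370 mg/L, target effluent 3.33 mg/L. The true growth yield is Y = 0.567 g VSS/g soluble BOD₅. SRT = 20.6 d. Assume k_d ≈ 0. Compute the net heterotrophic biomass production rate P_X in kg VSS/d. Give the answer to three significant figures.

Since k_d ≈ 0, Y_obs = Y = 0.567 g VSS/g soluble BOD₅.
Mass of soluble BOD₅ removed per day: Q(S₀ − S) = 438 × 2367 g/m³ = 1037 kg/d.
Net biomass production P_X = Y_obs × Q·(S₀ − S) = 0.5670 × 1037 = 587.8 kg VSS/d.

P_X ≈ 588 kg VSS/d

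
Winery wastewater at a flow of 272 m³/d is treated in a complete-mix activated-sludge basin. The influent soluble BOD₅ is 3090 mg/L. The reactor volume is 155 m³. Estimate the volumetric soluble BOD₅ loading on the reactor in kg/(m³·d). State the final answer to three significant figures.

L_v ≈ 5.42 kg soluble BOD₅/(m³·d)

Volumetric loading L_v = Q·S₀ / V = 272 × 3090 g/m³ / 155.0 m³ = 5422 g/(m³·d) = 5.422 kg soluble BOD₅/(m³·d).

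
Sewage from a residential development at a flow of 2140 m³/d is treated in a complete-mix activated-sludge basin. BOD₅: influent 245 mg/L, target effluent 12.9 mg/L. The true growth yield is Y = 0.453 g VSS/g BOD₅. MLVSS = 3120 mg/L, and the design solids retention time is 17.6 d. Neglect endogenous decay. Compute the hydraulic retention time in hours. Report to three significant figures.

τ ≈ 14.2 h

Biomass mass balance (decay neglected): V·X = Y·Q·(S₀ − S)·θ_c, so V = 0.453 × 2140 × (245 − 12.9) × 17.6 / 3120 = 1269 m³.
Hydraulic retention time τ = V/Q = 1269 / 2140 = 0.5931 d = 14.23 h.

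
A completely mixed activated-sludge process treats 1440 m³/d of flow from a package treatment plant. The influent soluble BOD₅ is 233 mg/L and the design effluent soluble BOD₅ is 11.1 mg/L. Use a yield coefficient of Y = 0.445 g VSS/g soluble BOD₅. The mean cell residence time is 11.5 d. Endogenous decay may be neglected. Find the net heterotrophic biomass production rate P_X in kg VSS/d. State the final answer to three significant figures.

No decay correction is needed, so Y_obs = Y = 0.445.
Mass of soluble BOD₅ removed per day: Q(S₀ − S) = 1440 × 221.9 g/m³ = 319.5 kg/d.
Net biomass production P_X = Y_obs × Q·(S₀ − S) = 0.4450 × 319.5 = 142.2 kg VSS/d.

P_X ≈ 142 kg VSS/d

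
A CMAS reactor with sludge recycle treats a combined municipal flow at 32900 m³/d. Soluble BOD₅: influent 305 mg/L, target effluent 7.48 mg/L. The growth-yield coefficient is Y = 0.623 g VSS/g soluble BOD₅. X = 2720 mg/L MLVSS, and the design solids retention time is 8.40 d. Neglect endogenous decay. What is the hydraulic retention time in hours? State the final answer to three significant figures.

V·X = Y·Q·ΔS·θ_c gives V = 0.623 × 32900 × (305 − 7.48) × 8.40 / 2720 = 18833 m³.
Hydraulic retention time τ = V/Q = 18833 / 32900 = 0.5724 d = 13.74 h.

τ ≈ 13.7 h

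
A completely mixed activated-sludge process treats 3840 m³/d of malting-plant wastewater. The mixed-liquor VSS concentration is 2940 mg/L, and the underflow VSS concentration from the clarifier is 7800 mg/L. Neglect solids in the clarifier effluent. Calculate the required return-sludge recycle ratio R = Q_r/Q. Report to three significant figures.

R ≈ 0.605

Mass balance around the secondary clarifier (neglecting effluent solids): R = X / (X_r − X) = 2940 / (7800 − 2940) = 0.6049.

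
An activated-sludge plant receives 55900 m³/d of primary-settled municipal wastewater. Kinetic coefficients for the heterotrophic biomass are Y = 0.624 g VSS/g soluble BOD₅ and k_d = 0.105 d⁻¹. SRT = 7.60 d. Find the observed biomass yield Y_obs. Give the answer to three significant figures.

Y_obs ≈ 0.347 g VSS/g soluble BOD₅

Y_obs = Y / (1 + k_d θ_c) = 0.624 / (1 + 0.105 × 7.60) = 0.624 / 1.798 = 0.3471.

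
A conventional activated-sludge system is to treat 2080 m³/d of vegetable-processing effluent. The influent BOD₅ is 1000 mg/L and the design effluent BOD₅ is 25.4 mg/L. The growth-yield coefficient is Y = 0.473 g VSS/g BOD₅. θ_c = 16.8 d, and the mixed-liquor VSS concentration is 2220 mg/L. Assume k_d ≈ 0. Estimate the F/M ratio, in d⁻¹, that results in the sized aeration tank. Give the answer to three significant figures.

Biomass mass balance (decay neglected): V·X = Y·Q·(S₀ − S)·θ_c, so V = 0.473 × 2080 × (1000 − 25.4) × 16.8 / 2220 = 7256 m³.
F/M = applied load / biomass = Q·S₀/(V·X) = 2080 × 1000 / (7256 × 2220) = 0.1291 d⁻¹.

F/M ≈ 0.129 d⁻¹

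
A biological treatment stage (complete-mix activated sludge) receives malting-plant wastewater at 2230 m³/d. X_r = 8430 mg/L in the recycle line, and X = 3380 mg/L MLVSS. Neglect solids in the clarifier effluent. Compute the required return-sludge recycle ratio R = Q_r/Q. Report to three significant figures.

R ≈ 0.669

R = Q_r/Q = X/(X_r − X) = 3380 / (8430 − 3380) = 0.6693.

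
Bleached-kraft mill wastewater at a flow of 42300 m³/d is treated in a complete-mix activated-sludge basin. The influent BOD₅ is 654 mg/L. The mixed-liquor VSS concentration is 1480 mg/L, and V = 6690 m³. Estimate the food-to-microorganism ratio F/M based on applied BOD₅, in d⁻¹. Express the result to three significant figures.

F/M ≈ 2.79 d⁻¹

F/M = applied load / biomass = Q·S₀/(V·X) = 42300 × 654 / (6690 × 1480) = 2.794 d⁻¹.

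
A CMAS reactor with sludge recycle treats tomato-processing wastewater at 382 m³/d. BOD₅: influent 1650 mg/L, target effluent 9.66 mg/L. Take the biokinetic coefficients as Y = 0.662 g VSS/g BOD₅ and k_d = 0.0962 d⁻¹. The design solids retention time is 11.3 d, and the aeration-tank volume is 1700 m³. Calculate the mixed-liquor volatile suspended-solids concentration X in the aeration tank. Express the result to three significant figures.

X = Y·Q·ΔS·θ_c / [V·(1 + k_d θ_c)] = 0.662 × 382 × (1650 − 9.66) × 11.3 / [1700 × (1 + 0.0962 × 11.3)] = 1321 mg/L.

X ≈ 1320 mg/L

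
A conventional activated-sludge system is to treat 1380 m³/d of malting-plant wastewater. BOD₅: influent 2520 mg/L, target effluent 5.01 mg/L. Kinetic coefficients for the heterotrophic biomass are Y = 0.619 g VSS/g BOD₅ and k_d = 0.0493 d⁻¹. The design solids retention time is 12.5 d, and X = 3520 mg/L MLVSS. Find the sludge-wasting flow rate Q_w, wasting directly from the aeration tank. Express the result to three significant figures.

From the SRT design equation V = Y Q (S₀−S) θ_c / [X (1 + k_d θ_c)] = 0.619 × 1380 × (2520 − 5.01) × 12.5 / [3520 × (1 + 0.0493 × 12.5)] = 2.69×10^7 / 5689 = 4720 m³.
Wasting from the aeration tank: Q_w = V / θ_c = 4720 / 12.5 = 377.6 m³/d.

Q_w ≈ 378 m³/d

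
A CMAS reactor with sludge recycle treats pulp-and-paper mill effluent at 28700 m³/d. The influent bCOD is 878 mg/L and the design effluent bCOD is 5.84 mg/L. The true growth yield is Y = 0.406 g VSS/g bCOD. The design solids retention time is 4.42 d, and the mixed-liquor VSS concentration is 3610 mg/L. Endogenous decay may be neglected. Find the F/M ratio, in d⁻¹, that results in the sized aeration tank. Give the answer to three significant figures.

F/M ≈ 0.561 d⁻¹

With k_d = 0 the design equation reduces to V = Y Q (S₀−S) θ_c / X = 0.406 × 28700 × (878 − 5.84) × 4.42 / 3610 = 12443 m³.
F/M = applied load / biomass = Q·S₀/(V·X) = 28700 × 878 / (12443 × 3610) = 0.5610 d⁻¹.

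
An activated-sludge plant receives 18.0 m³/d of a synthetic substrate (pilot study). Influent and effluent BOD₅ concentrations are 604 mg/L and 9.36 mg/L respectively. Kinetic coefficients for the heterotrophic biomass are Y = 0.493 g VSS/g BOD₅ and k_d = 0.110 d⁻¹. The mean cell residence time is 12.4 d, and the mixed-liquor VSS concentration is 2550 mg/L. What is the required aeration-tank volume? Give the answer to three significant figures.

V ≈ 10.9 m³

Steady-state biomass mass balance: V·X·(1 + k_d·θ_c) = Y·Q·(S₀ − S)·θ_c, so V = 0.493 × 18.0 × (604 − 9.36) × 12.4 / [2550 × (1 + 0.110 × 12.4)] = 6.54×10^4 / 6028 = 10.85 m³.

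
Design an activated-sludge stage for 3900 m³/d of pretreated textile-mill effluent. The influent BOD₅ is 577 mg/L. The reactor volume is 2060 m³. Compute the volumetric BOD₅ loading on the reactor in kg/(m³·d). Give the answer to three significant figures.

L_v = Q S₀ / V = 3900 × 577 × 10⁻³ / 2060 = 1.092 kg/(m³·d).

L_v ≈ 1.09 kg BOD₅/(m³·d)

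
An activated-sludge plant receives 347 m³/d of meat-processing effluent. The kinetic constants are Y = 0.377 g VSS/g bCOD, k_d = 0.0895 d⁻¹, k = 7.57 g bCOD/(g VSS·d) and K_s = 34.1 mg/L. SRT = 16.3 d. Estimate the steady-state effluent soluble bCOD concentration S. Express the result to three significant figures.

S ≈ 1.90 mg/L

From the Monod/SRT balance for a CMAS, S = K_s·(1+k_d θ_c)/[θ_c·(Y k − k_d) − 1] = 34.1 × (1 + 0.0895 × 16.3) / [16.3 × (0.377 × 7.57 − 0.0895) − 1] = 83.85 / 44.06 = 1.903 mg/L.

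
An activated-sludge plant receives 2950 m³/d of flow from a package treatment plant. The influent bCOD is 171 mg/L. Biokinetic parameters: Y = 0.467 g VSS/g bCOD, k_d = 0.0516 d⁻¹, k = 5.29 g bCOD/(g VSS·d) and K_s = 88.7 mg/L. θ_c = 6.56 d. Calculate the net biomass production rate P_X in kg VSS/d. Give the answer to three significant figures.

Effluent substrate depends only on kinetics and SRT: S = K_s(1 + k_d θ_c) / [θ_c(Yk − k_d) − 1] = 88.7 × (1 + 0.0516 × 6.56) / [6.56 × (0.467 × 5.29 − 0.0516) − 1] = 118.7 / 14.87 = 7.985 mg/L.
Y_obs = Y / (1 + k_d θ_c) = 0.467 / (1 + 0.0516 × 6.56) = 0.467 / 1.338 = 0.3489.
Mass of bCOD removed per day: Q(S₀ − S) = 2950 × 163.0 g/m³ = 480.9 kg/d.
P_X = Y_obs · Q(S₀ − S) = 0.3489 × 480.9 = 167.8 kg VSS/d.

P_X ≈ 168 kg VSS/d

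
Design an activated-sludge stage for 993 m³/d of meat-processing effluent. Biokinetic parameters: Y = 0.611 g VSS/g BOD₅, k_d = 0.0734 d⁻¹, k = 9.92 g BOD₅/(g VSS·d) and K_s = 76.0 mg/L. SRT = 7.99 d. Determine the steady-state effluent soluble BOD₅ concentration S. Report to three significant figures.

S ≈ 2.57 mg/L

For a completely mixed reactor with recycle the Lawrence–McCarty relation gives S = K_s·(1 + k_d·θ_c) / [θ_c·(Y·k − k_d) − 1] = 76.0 × (1 + 0.0734 × 7.99) / [7.99 × (0.611 × 9.92 − 0.0734) − 1] = 120.6 / 46.84 = 2.574 mg/L.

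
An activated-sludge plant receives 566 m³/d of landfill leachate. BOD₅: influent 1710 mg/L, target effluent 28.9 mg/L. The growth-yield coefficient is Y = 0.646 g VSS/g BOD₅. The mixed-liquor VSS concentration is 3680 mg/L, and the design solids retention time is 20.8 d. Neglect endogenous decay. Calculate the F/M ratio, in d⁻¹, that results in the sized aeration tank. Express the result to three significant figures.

F/M ≈ 0.0757 d⁻¹

Biomass mass balance (decay neglected): V·X = Y·Q·(S₀ − S)·θ_c, so V = 0.646 × 566 × (1710 − 28.9) × 20.8 / 3680 = 3474 m³.
Food-to-microorganism ratio F/M = Q S₀ / (V X) = 566 × 1710 / (3474 × 3680) = 0.07570 d⁻¹.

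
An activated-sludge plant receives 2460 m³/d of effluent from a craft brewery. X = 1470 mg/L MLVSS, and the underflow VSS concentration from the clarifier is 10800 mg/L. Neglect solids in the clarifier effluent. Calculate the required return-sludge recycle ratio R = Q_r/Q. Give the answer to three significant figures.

R ≈ 0.158

R = Q_r/Q = X/(X_r − X) = 1470 / (10800 − 1470) = 0.1576.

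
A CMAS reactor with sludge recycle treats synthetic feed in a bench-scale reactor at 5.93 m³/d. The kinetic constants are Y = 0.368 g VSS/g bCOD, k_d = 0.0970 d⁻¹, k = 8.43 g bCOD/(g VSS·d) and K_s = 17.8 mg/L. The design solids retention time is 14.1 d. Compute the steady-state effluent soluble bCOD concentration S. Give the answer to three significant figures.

S ≈ 1.02 mg/L

From the Monod/SRT balance for a CMAS, S = K_s·(1+k_d θ_c)/[θ_c·(Y k − k_d) − 1] = 17.8 × (1 + 0.0970 × 14.1) / [14.1 × (0.368 × 8.43 − 0.0970) − 1] = 42.15 / 41.37 = 1.019 mg/L.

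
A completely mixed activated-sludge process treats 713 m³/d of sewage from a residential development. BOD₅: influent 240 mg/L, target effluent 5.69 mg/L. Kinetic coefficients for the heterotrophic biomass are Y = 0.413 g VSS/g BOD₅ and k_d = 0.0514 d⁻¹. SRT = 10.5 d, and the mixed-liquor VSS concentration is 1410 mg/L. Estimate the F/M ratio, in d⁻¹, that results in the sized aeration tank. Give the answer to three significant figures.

Rearranging the biomass balance for a CMAS with decay, V = Y·Q·ΔS·θ_c / [X·(1+k_d θ_c)] = 0.413 × 713 × (240 − 5.69) × 10.5 / [1410 × (1 + 0.0514 × 10.5)] = 7.24×10^5 / 2171 = 333.7 m³.
Food-to-microorganism ratio F/M = Q S₀ / (V X) = 713 × 240 / (333.7 × 1410) = 0.3637 d⁻¹.

F/M ≈ 0.364 d⁻¹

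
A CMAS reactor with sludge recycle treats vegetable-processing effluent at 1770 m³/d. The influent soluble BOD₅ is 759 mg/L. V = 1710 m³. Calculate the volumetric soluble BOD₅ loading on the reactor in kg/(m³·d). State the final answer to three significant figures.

Applied soluble BOD₅ load per unit volume = Q·S₀/V = (1770 × 759/1000)/1710 = 0.7856 kg soluble BOD₅·m⁻³·d⁻¹.

L_v ≈ 0.786 kg soluble BOD₅/(m³·d)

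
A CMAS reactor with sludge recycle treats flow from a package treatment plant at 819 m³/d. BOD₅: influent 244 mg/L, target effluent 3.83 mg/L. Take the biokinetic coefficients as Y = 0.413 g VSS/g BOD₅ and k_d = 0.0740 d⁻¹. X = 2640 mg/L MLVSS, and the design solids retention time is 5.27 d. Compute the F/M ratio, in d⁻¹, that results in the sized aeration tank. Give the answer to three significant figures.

Steady-state biomass mass balance: V·X·(1 + k_d·θ_c) = Y·Q·(S₀ − S)·θ_c, so V = 0.413 × 819 × (244 − 3.83) × 5.27 / [2640 × (1 + 0.0740 × 5.27)] = 4.28×10^5 / 3670 = 116.7 m³.
F/M = Q·S₀ / (V·X) = 819 × 244 / (116.7 × 2640) = 0.6488 g BOD₅·(g VSS·d)⁻¹.

F/M ≈ 0.649 d⁻¹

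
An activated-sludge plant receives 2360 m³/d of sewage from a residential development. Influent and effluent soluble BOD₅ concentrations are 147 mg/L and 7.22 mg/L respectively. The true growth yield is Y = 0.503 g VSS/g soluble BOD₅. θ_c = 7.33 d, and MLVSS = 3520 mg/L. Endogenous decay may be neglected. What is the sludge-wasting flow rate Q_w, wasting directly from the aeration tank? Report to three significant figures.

Q_w ≈ 47.1 m³/d

With k_d = 0 the design equation reduces to V = Y Q (S₀−S) θ_c / X = 0.503 × 2360 × (147 − 7.22) × 7.33 / 3520 = 345.5 m³.
Wasting from the aeration tank: Q_w = V / θ_c = 345.5 / 7.33 = 47.14 m³/d.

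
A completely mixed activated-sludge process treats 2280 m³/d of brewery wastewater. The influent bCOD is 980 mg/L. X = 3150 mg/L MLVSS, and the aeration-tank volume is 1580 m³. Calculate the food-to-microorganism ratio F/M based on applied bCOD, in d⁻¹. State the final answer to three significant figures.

F/M ≈ 0.449 d⁻¹

Food-to-microorganism ratio F/M = Q S₀ / (V X) = 2280 × 980 / (1580 × 3150) = 0.4489 d⁻¹.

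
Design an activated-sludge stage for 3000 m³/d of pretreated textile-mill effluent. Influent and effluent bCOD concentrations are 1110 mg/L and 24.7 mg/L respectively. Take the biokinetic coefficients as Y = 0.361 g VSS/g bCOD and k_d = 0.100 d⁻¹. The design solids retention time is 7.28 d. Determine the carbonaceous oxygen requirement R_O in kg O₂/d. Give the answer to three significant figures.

R_O ≈ 2290 kg O₂/d

The observed yield is Y_obs = Y/(1 + k_d·θ_c) = 0.361 / (1 + 0.100 × 7.28) = 0.361 / 1.728 = 0.2089 g VSS per g bCOD removed.
ΔS = 1110 − 24.7 = 1085 mg/L, so the substrate removal rate is 3000 × 1085/1000 = 3256 kg bCOD/d.
P_X = Y_obs·Q·(S₀ − S) = 0.2089 × 3256 = 680.2 kg VSS/d.
Carbonaceous O₂ demand = substrate oxidised − cell-mass equivalent = 3256 − 1.42 × 680.2 = 2290 kg O₂/d.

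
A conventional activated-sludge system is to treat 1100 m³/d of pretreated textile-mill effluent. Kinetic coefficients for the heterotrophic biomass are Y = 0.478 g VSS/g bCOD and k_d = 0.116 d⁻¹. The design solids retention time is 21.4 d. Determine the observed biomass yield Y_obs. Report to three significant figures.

Y_obs ≈ 0.137 g VSS/g bCOD

The observed yield is Y_obs = Y/(1 + k_d·θ_c) = 0.478 / (1 + 0.116 × 21.4) = 0.478 / 3.482 = 0.1373 g VSS per g bCOD removed.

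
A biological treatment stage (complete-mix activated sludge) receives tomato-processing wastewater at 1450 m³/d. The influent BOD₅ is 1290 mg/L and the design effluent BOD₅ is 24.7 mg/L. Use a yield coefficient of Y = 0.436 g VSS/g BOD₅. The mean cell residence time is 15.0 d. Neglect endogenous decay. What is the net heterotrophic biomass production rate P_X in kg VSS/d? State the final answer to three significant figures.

P_X ≈ 800 kg VSS/d

Since k_d ≈ 0, Y_obs = Y = 0.436 g VSS/g BOD₅.
ΔS = 1290 − 24.7 = 1265 mg/L, so the substrate removal rate is 1450 × 1265/1000 = 1835 kg BOD₅/d.
P_X = Y_obs · Q(S₀ − S) = 0.4360 × 1835 = 799.9 kg VSS/d.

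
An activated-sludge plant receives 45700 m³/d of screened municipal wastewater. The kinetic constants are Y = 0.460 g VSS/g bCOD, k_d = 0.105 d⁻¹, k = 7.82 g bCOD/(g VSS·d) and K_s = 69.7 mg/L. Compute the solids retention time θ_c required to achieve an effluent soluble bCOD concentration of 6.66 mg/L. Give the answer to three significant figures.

At the target effluent, Y k S/(K_s+S) = 0.460×7.82×6.66/76.36 = 0.3137 d⁻¹.
1/θ_c = 0.3137 − 0.105 = 0.2087 d⁻¹, so θ_c = 4.791 d.

θ_c ≈ 4.79 d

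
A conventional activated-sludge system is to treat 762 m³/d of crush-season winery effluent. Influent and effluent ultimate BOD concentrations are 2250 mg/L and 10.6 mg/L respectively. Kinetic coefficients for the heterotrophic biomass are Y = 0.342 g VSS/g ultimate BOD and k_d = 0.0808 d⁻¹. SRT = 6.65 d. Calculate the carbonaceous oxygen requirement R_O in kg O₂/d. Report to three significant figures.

Correct the yield for decay: Y_obs = Y/(1 + k_d θ_c) = 0.342 / (1 + 0.0808 × 6.65) = 0.342 / 1.537 = 0.2225.
Mass of ultimate BOD removed per day: Q(S₀ − S) = 762 × 2239 g/m³ = 1706 kg/d.
Biomass synthesised: P_X = Y_obs × 1706 = 379.6 kg VSS/d.
R_O = Q·ΔS − 1.42 P_X = 1706 − 539.1 = 1167 kg O₂/d.

R_O ≈ 1170 kg O₂/d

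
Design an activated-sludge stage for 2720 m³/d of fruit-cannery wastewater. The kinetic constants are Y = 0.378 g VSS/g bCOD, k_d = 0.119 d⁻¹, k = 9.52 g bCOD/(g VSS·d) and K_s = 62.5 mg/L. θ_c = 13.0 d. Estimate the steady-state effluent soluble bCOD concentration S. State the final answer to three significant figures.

Effluent substrate depends only on kinetics and SRT: S = K_s(1 + k_d θ_c) / [θ_c(Yk − k_d) − 1] = 62.5 × (1 + 0.119 × 13.0) / [13.0 × (0.378 × 9.52 − 0.119) − 1] = 159.2 / 44.23 = 3.599 mg/L.

S ≈ 3.60 mg/L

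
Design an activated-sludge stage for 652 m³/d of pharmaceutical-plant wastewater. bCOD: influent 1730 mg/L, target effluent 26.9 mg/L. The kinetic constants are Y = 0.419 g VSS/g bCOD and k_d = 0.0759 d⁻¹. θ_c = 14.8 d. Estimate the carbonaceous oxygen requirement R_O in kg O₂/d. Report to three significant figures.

Y_obs = Y / (1 + k_d θ_c) = 0.419 / (1 + 0.0759 × 14.8) = 0.419 / 2.123 = 0.1973.
Substrate removed = Q·(S₀ − S) = 652 m³/d × (1730 − 26.9) g/m³ = 1.11×10^6 g/d = 1110 kg/d.
Biomass synthesised: P_X = Y_obs × 1110 = 219.1 kg VSS/d.
Carbonaceous O₂ demand = substrate oxidised − cell-mass equivalent = 1110 − 1.42 × 219.1 = 799.3 kg O₂/d.

R_O ≈ 799 kg O₂/d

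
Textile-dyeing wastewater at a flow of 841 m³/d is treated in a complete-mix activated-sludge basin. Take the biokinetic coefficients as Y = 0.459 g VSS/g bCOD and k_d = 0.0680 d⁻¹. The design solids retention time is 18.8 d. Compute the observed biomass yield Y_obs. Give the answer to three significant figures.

Y_obs ≈ 0.201 g VSS/g bCOD

Observed yield with endogenous decay: Y_obs = Y / (1 + k_d·θ_c) = 0.459 / (1 + 0.0680 × 18.8) = 0.459 / 2.278 = 0.2015 g VSS/g bCOD.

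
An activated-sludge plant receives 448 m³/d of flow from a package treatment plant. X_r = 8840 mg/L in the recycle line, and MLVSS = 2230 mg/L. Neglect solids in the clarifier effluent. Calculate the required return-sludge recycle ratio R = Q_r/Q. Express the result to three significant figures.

Solids balance on the clarifier gives (1+R)X = R·X_r, so R = X/(X_r − X) = 2230 / (8840 − 2230) = 0.3374.

R ≈ 0.337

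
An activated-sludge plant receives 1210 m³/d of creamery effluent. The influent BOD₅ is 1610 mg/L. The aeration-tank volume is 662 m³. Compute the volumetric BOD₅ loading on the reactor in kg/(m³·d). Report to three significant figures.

L_v = Q S₀ / V = 1210 × 1610 × 10⁻³ / 662.0 = 2.943 kg/(m³·d).

L_v ≈ 2.94 kg BOD₅/(m³·d)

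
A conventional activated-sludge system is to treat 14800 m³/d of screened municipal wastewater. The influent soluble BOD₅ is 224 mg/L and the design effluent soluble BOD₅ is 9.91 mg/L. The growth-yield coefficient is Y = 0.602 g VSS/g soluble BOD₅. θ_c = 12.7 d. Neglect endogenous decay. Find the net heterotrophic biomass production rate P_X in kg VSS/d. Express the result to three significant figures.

No decay correction is needed, so Y_obs = Y = 0.602.
ΔS = 224 − 9.91 = 214.1 mg/L, so the substrate removal rate is 14800 × 214.1/1000 = 3169 kg soluble BOD₅/d.
So the net sludge growth is P_X = 0.6020 × 3169 = 1907 kg VSS/d.

P_X ≈ 1910 kg VSS/d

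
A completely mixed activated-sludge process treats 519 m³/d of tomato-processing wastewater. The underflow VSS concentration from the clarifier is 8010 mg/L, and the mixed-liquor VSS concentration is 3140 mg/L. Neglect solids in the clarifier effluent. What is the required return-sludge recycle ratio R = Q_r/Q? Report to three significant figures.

R ≈ 0.645

Solids balance on the clarifier gives (1+R)X = R·X_r, so R = X/(X_r − X) = 3140 / (8010 − 3140) = 0.6448.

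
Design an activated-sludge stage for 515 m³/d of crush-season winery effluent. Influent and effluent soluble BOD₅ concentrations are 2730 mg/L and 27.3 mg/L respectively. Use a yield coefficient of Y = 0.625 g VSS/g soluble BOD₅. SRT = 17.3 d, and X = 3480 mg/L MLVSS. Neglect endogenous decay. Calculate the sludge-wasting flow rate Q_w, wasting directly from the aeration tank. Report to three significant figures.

With k_d = 0 the design equation reduces to V = Y Q (S₀−S) θ_c / X = 0.625 × 515 × (2730 − 27.3) × 17.3 / 3480 = 4325 m³.
For wasting at MLVSS concentration, Q_w = V/θ_c = 4325/17.3 = 250.0 m³/d.

Q_w ≈ 250 m³/d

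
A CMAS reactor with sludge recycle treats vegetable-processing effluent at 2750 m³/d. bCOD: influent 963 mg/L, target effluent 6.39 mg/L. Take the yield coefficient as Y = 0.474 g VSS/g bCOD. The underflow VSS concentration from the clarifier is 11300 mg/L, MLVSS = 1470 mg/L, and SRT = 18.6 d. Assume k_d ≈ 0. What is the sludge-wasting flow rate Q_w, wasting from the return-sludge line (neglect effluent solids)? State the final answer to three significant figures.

Q_w ≈ 110 m³/d

V·X = Y·Q·ΔS·θ_c gives V = 0.474 × 2750 × (963 − 6.39) × 18.6 / 1470 = 15778 m³.
θ_c = V·X/(Q_w·X_r) when wasting from the recycle, so Q_w = V·X/(θ_c·X_r) = 15778 × 1470 / (18.6 × 11300) = 110.3 m³/d.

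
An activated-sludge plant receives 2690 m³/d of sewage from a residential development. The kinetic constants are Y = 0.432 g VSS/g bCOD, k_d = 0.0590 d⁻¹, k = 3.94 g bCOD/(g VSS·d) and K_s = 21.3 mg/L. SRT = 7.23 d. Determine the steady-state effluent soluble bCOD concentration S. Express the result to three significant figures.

For a completely mixed reactor with recycle the Lawrence–McCarty relation gives S = K_s·(1 + k_d·θ_c) / [θ_c·(Y·k − k_d) − 1] = 21.3 × (1 + 0.0590 × 7.23) / [7.23 × (0.432 × 3.94 − 0.0590) − 1] = 30.39 / 10.88 = 2.793 mg/L.

S ≈ 2.79 mg/L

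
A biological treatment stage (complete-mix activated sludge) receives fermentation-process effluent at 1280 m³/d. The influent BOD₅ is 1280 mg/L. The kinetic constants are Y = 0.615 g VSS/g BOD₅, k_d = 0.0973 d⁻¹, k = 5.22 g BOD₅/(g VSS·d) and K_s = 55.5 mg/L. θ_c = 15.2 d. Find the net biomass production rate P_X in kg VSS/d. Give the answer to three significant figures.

From the Monod/SRT balance for a CMAS, S = K_s·(1+k_d θ_c)/[θ_c·(Y k − k_d) − 1] = 55.5 × (1 + 0.0973 × 15.2) / [15.2 × (0.615 × 5.22 − 0.0973) − 1] = 137.6 / 46.32 = 2.970 mg/L.
Y_obs = Y / (1 + k_d θ_c) = 0.615 / (1 + 0.0973 × 15.2) = 0.615 / 2.479 = 0.2481.
Substrate removed = Q·(S₀ − S) = 1280 m³/d × (1280 − 2.97) g/m³ = 1.63×10^6 g/d = 1635 kg/d.
Biomass produced: P_X = Y_obs·Q·ΔS = 0.2481 × 1635 ≈ 405.5 kg VSS/d.

P_X ≈ 406 kg VSS/d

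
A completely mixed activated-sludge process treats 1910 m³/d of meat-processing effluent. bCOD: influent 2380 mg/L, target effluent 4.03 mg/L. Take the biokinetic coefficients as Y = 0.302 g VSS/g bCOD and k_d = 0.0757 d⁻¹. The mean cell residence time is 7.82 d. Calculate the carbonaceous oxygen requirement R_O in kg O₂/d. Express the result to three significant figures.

R_O ≈ 3320 kg O₂/d

Correct the yield for decay: Y_obs = Y/(1 + k_d θ_c) = 0.302 / (1 + 0.0757 × 7.82) = 0.302 / 1.592 = 0.1897.
ΔS = 2380 − 4.03 = 2376 mg/L, so the substrate removal rate is 1910 × 2376/1000 = 4538 kg bCOD/d.
P_X = Y_obs·Q·(S₀ − S) = 0.1897 × 4538 = 860.9 kg VSS/d.
R_O = Q·ΔS − 1.42 P_X = 4538 − 1222 = 3316 kg O₂/d.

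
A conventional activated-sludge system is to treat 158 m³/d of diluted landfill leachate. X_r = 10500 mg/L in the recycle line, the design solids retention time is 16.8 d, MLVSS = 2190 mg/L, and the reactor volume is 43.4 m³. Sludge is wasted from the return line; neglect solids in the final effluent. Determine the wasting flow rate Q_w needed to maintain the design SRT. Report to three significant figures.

Q_w = (V·X)/(θ_c X_r) = 43.40 × 2190 / (16.8 × 10500) = 0.5388 m³/d.

Q_w ≈ 0.539 m³/d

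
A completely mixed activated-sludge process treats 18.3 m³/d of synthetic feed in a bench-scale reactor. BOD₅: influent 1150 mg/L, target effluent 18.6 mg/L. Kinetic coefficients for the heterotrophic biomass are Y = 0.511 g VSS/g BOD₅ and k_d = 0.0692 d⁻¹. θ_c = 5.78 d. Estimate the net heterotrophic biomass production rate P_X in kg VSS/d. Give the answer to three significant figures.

Correct the yield for decay: Y_obs = Y/(1 + k_d θ_c) = 0.511 / (1 + 0.0692 × 5.78) = 0.511 / 1.400 = 0.3650.
Mass of BOD₅ removed per day: Q(S₀ − S) = 18.3 × 1131 g/m³ = 20.70 kg/d.
So the net sludge growth is P_X = 0.3650 × 20.70 = 7.557 kg VSS/d.

P_X ≈ 7.56 kg VSS/d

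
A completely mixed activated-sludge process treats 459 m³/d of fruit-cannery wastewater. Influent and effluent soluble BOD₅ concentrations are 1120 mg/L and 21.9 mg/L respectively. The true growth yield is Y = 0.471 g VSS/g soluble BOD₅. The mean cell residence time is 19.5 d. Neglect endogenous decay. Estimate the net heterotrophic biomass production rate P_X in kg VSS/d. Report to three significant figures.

P_X ≈ 237 kg VSS/d

No decay correction is needed, so Y_obs = Y = 0.471.
Substrate removed = Q·(S₀ − S) = 459 m³/d × (1120 − 21.9) g/m³ = 5.04×10^5 g/d = 504.0 kg/d.
So the net sludge growth is P_X = 0.4710 × 504.0 = 237.4 kg VSS/d.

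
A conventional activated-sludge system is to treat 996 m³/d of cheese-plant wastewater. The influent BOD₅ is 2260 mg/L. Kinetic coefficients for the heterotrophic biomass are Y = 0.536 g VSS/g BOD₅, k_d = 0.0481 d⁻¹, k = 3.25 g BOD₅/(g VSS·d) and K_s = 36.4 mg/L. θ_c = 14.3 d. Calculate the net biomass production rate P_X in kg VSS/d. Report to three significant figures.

P_X ≈ 714 kg VSS/d

For a completely mixed reactor with recycle the Lawrence–McCarty relation gives S = K_s·(1 + k_d·θ_c) / [θ_c·(Y·k − k_d) − 1] = 36.4 × (1 + 0.0481 × 14.3) / [14.3 × (0.536 × 3.25 − 0.0481) − 1] = 61.44 / 23.22 = 2.646 mg/L.
Observed yield with endogenous decay: Y_obs = Y / (1 + k_d·θ_c) = 0.536 / (1 + 0.0481 × 14.3) = 0.536 / 1.688 = 0.3176 g VSS/g BOD₅.
Substrate removed = Q·(S₀ − S) = 996 m³/d × (2260 − 2.65) g/m³ = 2.25×10^6 g/d = 2248 kg/d.
Net biomass production P_X = Y_obs × Q·(S₀ − S) = 0.3176 × 2248 = 714.0 kg VSS/d.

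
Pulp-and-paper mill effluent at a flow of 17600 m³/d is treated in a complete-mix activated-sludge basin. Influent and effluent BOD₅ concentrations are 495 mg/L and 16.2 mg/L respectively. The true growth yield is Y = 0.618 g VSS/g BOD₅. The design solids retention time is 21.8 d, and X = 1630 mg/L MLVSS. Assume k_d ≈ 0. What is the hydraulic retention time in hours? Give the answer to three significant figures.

τ ≈ 95.0 h

V·X = Y·Q·ΔS·θ_c gives V = 0.618 × 17600 × (495 − 16.2) × 21.8 / 1630 = 69650 m³.
HRT = V/Q = 69650 m³ / 17600 m³·d⁻¹ = 3.957 d × 24 = 94.98 h.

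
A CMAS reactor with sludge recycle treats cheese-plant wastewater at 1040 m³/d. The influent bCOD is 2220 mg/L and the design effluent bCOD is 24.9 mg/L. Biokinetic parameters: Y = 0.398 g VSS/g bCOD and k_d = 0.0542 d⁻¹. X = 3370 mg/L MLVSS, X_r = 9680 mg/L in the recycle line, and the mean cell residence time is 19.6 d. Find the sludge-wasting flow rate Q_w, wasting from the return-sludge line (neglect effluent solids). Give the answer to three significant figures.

Steady-state biomass mass balance: V·X·(1 + k_d·θ_c) = Y·Q·(S₀ − S)·θ_c, so V = 0.398 × 1040 × (2220 − 24.9) × 19.6 / [3370 × (1 + 0.0542 × 19.6)] = 1.78×10^7 / 6950 = 2562 m³.
Q_w = (V·X)/(θ_c X_r) = 2562 × 3370 / (19.6 × 9680) = 45.51 m³/d.

Q_w ≈ 45.5 m³/d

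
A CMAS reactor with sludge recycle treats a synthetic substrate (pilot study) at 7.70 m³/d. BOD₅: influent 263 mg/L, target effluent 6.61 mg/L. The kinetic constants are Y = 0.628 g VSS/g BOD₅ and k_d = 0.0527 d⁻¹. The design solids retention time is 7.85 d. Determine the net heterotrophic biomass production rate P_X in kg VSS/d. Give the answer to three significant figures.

Correct the yield for decay: Y_obs = Y/(1 + k_d θ_c) = 0.628 / (1 + 0.0527 × 7.85) = 0.628 / 1.414 = 0.4442.
Q·(S₀ − S) = 7.70 × (263 − 6.61) × 10⁻³ = 1.974 kg/d removed.
Net biomass production P_X = Y_obs × Q·(S₀ − S) = 0.4442 × 1.974 = 0.8770 kg VSS/d.

P_X ≈ 0.877 kg VSS/d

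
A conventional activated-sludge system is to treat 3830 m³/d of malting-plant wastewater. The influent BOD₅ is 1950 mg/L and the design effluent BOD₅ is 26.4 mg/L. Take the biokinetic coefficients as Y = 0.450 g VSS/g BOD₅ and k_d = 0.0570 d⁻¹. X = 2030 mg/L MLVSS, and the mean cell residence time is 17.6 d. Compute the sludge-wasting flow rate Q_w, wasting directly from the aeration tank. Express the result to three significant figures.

From the SRT design equation V = Y Q (S₀−S) θ_c / [X (1 + k_d θ_c)] = 0.450 × 3830 × (1950 − 26.4) × 17.6 / [2030 × (1 + 0.0570 × 17.6)] = 5.83×10^7 / 4066 = 14349 m³.
Wasting from the aeration tank: Q_w = V / θ_c = 14349 / 17.6 = 815.3 m³/d.

Q_w ≈ 815 m³/d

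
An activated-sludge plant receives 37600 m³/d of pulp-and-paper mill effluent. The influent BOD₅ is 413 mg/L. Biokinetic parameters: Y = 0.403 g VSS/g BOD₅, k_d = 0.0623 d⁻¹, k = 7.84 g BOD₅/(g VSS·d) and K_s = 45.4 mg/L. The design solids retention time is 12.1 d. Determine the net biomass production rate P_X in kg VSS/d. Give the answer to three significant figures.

P_X ≈ 3550 kg VSS/d

From the Monod/SRT balance for a CMAS, S = K_s·(1+k_d θ_c)/[θ_c·(Y k − k_d) − 1] = 45.4 × (1 + 0.0623 × 12.1) / [12.1 × (0.403 × 7.84 − 0.0623) − 1] = 79.62 / 36.48 = 2.183 mg/L.
The observed yield is Y_obs = Y/(1 + k_d·θ_c) = 0.403 / (1 + 0.0623 × 12.1) = 0.403 / 1.754 = 0.2298 g VSS per g BOD₅ removed.
Q·(S₀ − S) = 37600 × (413 − 2.18) × 10⁻³ = 15447 kg/d removed.
Biomass produced: P_X = Y_obs·Q·ΔS = 0.2298 × 15447 ≈ 3549 kg VSS/d.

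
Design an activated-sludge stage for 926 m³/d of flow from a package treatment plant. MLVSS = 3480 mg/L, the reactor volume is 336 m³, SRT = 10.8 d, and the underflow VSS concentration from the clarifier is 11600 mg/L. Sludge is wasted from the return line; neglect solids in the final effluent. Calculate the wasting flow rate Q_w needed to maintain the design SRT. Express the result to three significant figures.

Q_w = (V·X)/(θ_c X_r) = 336.0 × 3480 / (10.8 × 11600) = 9.333 m³/d.

Q_w ≈ 9.33 m³/d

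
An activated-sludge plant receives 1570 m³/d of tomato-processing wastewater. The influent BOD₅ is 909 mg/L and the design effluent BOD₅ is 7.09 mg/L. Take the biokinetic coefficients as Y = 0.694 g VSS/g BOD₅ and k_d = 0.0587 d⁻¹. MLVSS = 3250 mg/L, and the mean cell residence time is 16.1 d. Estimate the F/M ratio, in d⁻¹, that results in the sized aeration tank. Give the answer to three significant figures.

Rearranging the biomass balance for a CMAS with decay, V = Y·Q·ΔS·θ_c / [X·(1+k_d θ_c)] = 0.694 × 1570 × (909 − 7.09) × 16.1 / [3250 × (1 + 0.0587 × 16.1)] = 1.58×10^7 / 6321 = 2503 m³.
F/M = applied load / biomass = Q·S₀/(V·X) = 1570 × 909 / (2503 × 3250) = 0.1754 d⁻¹.

F/M ≈ 0.175 d⁻¹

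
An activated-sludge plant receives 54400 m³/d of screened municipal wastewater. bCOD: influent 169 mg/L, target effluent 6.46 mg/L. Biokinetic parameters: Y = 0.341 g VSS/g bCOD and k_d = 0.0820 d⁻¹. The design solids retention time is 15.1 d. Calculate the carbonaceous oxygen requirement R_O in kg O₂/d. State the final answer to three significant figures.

Y_obs = Y / (1 + k_d θ_c) = 0.341 / (1 + 0.0820 × 15.1) = 0.341 / 2.238 = 0.1524.
ΔS = 169 − 6.46 = 162.5 mg/L, so the substrate removal rate is 54400 × 162.5/1000 = 8842 kg bCOD/d.
Biomass synthesised: P_X = Y_obs × 8842 = 1347 kg VSS/d.
R_O = Q·(S₀ − S) − 1.42·P_X = 8842 − 1.42 × 1347 = 6929 kg O₂/d.

R_O ≈ 6930 kg O₂/d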